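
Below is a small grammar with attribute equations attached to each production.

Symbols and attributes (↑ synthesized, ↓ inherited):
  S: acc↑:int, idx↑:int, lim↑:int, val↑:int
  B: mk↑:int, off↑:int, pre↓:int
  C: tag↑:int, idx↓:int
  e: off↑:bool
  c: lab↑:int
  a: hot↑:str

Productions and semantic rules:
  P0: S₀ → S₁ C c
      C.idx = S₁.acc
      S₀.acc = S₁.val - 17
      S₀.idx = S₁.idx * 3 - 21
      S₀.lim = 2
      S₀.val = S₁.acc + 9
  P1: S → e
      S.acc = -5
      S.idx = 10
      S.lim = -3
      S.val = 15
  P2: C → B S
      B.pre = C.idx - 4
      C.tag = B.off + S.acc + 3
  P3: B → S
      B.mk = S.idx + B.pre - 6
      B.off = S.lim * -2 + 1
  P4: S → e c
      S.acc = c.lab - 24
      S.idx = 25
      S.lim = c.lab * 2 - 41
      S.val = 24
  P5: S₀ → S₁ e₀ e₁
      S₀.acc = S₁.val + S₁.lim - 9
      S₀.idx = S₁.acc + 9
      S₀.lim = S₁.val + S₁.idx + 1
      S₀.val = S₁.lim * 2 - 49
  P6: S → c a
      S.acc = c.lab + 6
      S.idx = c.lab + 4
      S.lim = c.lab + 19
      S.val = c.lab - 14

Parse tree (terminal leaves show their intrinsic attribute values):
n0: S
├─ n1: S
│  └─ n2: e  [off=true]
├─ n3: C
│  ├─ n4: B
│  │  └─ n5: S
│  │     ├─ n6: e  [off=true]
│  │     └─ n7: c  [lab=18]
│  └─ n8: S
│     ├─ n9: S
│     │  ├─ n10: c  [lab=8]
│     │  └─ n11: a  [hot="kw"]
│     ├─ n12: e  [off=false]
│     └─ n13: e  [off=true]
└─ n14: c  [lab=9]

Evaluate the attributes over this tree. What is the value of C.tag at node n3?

1. n2.off = true  [terminal]
2. n1.acc = -5  [-5]
3. n1.idx = 10  [10]
4. n1.lim = -3  [-3]
5. n1.val = 15  [15]
6. n3.idx = -5  [S₁.acc]
7. n4.pre = -9  [C.idx - 4]
8. n6.off = true  [terminal]
9. n7.lab = 18  [terminal]
10. n5.acc = -6  [c.lab - 24]
11. n5.idx = 25  [25]
12. n5.lim = -5  [c.lab * 2 - 41]
13. n5.val = 24  [24]
14. n4.mk = 10  [S.idx + B.pre - 6]
15. n4.off = 11  [S.lim * -2 + 1]
16. n10.lab = 8  [terminal]
17. n11.hot = "kw"  [terminal]
18. n9.acc = 14  [c.lab + 6]
19. n9.idx = 12  [c.lab + 4]
20. n9.lim = 27  [c.lab + 19]
21. n9.val = -6  [c.lab - 14]
22. n12.off = false  [terminal]
23. n13.off = true  [terminal]
24. n8.acc = 12  [S₁.val + S₁.lim - 9]
25. n8.idx = 23  [S₁.acc + 9]
26. n8.lim = 7  [S₁.val + S₁.idx + 1]
27. n8.val = 5  [S₁.lim * 2 - 49]
28. n3.tag = 26  [B.off + S.acc + 3]
29. n14.lab = 9  [terminal]
30. n0.acc = -2  [S₁.val - 17]
31. n0.idx = 9  [S₁.idx * 3 - 21]
32. n0.lim = 2  [2]
33. n0.val = 4  [S₁.acc + 9]

26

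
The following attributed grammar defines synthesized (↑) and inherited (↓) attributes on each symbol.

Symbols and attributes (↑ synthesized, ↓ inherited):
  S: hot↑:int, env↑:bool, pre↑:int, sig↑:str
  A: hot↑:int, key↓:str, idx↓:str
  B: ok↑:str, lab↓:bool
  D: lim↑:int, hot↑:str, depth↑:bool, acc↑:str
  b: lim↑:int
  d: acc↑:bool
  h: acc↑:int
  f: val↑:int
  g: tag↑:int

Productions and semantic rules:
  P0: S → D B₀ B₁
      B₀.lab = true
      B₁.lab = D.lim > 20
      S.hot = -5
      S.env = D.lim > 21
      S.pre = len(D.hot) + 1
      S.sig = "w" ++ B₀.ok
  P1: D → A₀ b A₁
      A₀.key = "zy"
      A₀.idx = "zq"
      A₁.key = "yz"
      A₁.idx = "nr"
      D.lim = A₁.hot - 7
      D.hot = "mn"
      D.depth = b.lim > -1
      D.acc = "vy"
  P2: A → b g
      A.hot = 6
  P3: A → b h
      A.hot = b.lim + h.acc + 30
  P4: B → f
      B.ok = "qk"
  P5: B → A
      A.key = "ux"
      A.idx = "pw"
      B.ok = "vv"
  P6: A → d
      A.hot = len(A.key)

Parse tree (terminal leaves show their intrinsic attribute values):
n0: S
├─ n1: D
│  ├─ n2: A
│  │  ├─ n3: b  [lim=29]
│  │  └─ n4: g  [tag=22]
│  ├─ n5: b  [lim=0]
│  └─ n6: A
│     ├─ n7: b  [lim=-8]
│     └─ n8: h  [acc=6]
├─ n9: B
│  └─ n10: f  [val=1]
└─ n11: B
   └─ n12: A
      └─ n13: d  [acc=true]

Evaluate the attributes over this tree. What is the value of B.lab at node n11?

1. n2.key = "zy"  ["zy"]
2. n2.idx = "zq"  ["zq"]
3. n3.lim = 29  [terminal]
4. n4.tag = 22  [terminal]
5. n2.hot = 6  [6]
6. n5.lim = 0  [terminal]
7. n6.key = "yz"  ["yz"]
8. n6.idx = "nr"  ["nr"]
9. n7.lim = -8  [terminal]
10. n8.acc = 6  [terminal]
11. n6.hot = 28  [b.lim + h.acc + 30]
12. n1.lim = 21  [A₁.hot - 7]
13. n1.hot = "mn"  ["mn"]
14. n1.depth = true  [b.lim > -1]
15. n1.acc = "vy"  ["vy"]
16. n9.lab = true  [true]
17. n10.val = 1  [terminal]
18. n9.ok = "qk"  ["qk"]
19. n11.lab = true  [D.lim > 20]
20. n12.key = "ux"  ["ux"]
21. n12.idx = "pw"  ["pw"]
22. n13.acc = true  [terminal]
23. n12.hot = 2  [len(A.key)]
24. n11.ok = "vv"  ["vv"]
25. n0.hot = -5  [-5]
26. n0.env = false  [D.lim > 21]
27. n0.pre = 3  [len(D.hot) + 1]
28. n0.sig = "wqk"  ["w" ++ B₀.ok]

true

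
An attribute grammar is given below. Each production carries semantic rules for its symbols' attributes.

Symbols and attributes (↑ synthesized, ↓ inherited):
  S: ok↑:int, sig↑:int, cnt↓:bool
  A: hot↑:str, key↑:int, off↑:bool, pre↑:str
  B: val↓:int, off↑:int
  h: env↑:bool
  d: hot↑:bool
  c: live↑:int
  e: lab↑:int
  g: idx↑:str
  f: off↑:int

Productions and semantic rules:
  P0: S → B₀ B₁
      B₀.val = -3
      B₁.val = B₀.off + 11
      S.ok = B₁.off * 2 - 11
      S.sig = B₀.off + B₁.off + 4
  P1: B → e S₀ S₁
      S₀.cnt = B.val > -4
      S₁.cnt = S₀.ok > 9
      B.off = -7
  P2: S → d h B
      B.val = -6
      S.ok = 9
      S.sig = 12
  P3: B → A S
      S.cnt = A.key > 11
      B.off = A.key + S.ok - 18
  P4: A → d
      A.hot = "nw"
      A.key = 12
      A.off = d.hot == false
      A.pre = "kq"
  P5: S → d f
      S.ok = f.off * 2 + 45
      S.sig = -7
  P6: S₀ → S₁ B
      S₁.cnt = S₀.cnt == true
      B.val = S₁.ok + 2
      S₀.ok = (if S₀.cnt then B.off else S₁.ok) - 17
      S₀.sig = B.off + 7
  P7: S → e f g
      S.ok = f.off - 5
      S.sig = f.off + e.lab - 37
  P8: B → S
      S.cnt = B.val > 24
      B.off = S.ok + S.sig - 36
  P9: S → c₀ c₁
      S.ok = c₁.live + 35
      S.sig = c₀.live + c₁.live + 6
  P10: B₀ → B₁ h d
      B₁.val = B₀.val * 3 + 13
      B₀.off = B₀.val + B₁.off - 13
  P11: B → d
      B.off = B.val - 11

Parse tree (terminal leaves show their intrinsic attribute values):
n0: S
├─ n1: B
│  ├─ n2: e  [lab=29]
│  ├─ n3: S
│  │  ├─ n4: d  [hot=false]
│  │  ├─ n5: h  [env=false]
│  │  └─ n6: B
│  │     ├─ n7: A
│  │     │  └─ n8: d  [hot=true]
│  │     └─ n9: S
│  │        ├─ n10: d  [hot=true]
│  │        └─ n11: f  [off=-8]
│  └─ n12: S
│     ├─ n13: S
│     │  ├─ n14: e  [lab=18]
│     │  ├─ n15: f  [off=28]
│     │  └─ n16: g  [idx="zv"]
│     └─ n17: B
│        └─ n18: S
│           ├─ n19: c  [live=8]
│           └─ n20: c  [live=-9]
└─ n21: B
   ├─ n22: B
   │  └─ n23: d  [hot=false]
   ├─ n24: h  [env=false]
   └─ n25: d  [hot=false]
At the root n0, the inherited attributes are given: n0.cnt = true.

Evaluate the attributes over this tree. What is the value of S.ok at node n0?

-1

1. n0.cnt = true  [given at root]
2. n1.val = -3  [-3]
3. n2.lab = 29  [terminal]
4. n3.cnt = true  [B.val > -4]
5. n4.hot = false  [terminal]
6. n5.env = false  [terminal]
7. n6.val = -6  [-6]
8. n8.hot = true  [terminal]
9. n7.hot = "nw"  ["nw"]
10. n7.key = 12  [12]
11. n7.off = false  [d.hot == false]
12. n7.pre = "kq"  ["kq"]
13. n9.cnt = true  [A.key > 11]
14. n10.hot = true  [terminal]
15. n11.off = -8  [terminal]
16. n9.ok = 29  [f.off * 2 + 45]
17. n9.sig = -7  [-7]
18. n6.off = 23  [A.key + S.ok - 18]
19. n3.ok = 9  [9]
20. n3.sig = 12  [12]
21. n12.cnt = false  [S₀.ok > 9]
22. n13.cnt = false  [S₀.cnt == true]
23. n14.lab = 18  [terminal]
24. n15.off = 28  [terminal]
25. n16.idx = "zv"  [terminal]
26. n13.ok = 23  [f.off - 5]
27. n13.sig = 9  [f.off + e.lab - 37]
28. n17.val = 25  [S₁.ok + 2]
29. n18.cnt = true  [B.val > 24]
30. n19.live = 8  [terminal]
31. n20.live = -9  [terminal]
32. n18.ok = 26  [c₁.live + 35]
33. n18.sig = 5  [c₀.live + c₁.live + 6]
34. n17.off = -5  [S.ok + S.sig - 36]
35. n12.ok = 6  [(if S₀.cnt then B.off else S₁.ok) - 17]
36. n12.sig = 2  [B.off + 7]
37. n1.off = -7  [-7]
38. n21.val = 4  [B₀.off + 11]
39. n22.val = 25  [B₀.val * 3 + 13]
40. n23.hot = false  [terminal]
41. n22.off = 14  [B.val - 11]
42. n24.env = false  [terminal]
43. n25.hot = false  [terminal]
44. n21.off = 5  [B₀.val + B₁.off - 13]
45. n0.ok = -1  [B₁.off * 2 - 11]
46. n0.sig = 2  [B₀.off + B₁.off + 4]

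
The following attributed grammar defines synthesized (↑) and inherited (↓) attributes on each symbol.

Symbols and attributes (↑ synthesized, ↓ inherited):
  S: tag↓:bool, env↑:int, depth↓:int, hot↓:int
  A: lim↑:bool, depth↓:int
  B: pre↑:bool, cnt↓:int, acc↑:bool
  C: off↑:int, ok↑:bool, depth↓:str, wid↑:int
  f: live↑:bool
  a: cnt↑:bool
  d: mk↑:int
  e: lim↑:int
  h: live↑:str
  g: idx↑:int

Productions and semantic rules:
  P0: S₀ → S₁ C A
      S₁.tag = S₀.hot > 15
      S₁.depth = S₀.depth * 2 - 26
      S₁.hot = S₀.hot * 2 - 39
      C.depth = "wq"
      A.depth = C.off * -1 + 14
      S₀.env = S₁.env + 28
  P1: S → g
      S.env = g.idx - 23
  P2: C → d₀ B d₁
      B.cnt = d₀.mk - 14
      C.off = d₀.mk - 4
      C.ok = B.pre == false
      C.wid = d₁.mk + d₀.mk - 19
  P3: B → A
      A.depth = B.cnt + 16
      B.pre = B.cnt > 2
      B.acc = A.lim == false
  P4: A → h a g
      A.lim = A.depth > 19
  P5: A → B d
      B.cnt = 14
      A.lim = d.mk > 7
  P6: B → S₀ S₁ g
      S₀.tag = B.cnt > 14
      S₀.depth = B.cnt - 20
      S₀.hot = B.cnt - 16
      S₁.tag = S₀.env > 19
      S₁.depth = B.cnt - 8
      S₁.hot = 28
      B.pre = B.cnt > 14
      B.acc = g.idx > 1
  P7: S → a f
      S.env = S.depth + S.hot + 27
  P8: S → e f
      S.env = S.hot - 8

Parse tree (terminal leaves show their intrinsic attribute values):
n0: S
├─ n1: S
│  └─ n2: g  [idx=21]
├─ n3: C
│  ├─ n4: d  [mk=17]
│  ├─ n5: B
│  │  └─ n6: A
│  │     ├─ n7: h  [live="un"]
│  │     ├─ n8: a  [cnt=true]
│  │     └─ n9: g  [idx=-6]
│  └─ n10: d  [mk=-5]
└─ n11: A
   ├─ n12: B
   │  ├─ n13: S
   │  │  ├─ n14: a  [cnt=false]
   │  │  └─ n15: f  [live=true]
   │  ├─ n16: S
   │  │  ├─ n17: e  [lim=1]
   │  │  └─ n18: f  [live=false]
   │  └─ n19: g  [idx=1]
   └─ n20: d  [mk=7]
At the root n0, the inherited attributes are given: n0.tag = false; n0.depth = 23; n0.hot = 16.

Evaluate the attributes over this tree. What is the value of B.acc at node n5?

1. n0.tag = false  [given at root]
2. n0.depth = 23  [given at root]
3. n0.hot = 16  [given at root]
4. n1.tag = true  [S₀.hot > 15]
5. n1.depth = 20  [S₀.depth * 2 - 26]
6. n1.hot = -7  [S₀.hot * 2 - 39]
7. n2.idx = 21  [terminal]
8. n1.env = -2  [g.idx - 23]
9. n3.depth = "wq"  ["wq"]
10. n4.mk = 17  [terminal]
11. n5.cnt = 3  [d₀.mk - 14]
12. n6.depth = 19  [B.cnt + 16]
13. n7.live = "un"  [terminal]
14. n8.cnt = true  [terminal]
15. n9.idx = -6  [terminal]
16. n6.lim = false  [A.depth > 19]
17. n5.pre = true  [B.cnt > 2]
18. n5.acc = true  [A.lim == false]
19. n10.mk = -5  [terminal]
20. n3.off = 13  [d₀.mk - 4]
21. n3.ok = false  [B.pre == false]
22. n3.wid = -7  [d₁.mk + d₀.mk - 19]
23. n11.depth = 1  [C.off * -1 + 14]
24. n12.cnt = 14  [14]
25. n13.tag = false  [B.cnt > 14]
26. n13.depth = -6  [B.cnt - 20]
27. n13.hot = -2  [B.cnt - 16]
28. n14.cnt = false  [terminal]
29. n15.live = true  [terminal]
30. n13.env = 19  [S.depth + S.hot + 27]
31. n16.tag = false  [S₀.env > 19]
32. n16.depth = 6  [B.cnt - 8]
33. n16.hot = 28  [28]
34. n17.lim = 1  [terminal]
35. n18.live = false  [terminal]
36. n16.env = 20  [S.hot - 8]
37. n19.idx = 1  [terminal]
38. n12.pre = false  [B.cnt > 14]
39. n12.acc = false  [g.idx > 1]
40. n20.mk = 7  [terminal]
41. n11.lim = false  [d.mk > 7]
42. n0.env = 26  [S₁.env + 28]

true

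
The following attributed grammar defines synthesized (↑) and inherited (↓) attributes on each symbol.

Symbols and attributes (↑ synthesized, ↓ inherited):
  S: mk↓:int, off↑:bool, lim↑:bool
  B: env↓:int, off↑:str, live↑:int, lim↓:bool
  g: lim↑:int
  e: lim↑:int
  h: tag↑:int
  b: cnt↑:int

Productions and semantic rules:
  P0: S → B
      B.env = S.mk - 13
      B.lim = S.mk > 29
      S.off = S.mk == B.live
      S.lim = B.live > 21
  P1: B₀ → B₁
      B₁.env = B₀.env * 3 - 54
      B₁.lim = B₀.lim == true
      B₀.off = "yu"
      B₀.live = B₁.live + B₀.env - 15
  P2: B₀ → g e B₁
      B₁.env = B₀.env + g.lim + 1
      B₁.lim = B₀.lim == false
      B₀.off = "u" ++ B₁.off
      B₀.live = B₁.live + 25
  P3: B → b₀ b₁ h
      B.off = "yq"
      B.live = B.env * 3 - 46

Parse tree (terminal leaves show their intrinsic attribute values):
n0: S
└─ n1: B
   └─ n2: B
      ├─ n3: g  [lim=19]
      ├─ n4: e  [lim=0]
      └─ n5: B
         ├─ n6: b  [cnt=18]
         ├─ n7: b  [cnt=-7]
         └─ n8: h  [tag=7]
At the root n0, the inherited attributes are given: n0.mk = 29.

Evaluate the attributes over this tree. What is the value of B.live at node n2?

1. n0.mk = 29  [given at root]
2. n1.env = 16  [S.mk - 13]
3. n1.lim = false  [S.mk > 29]
4. n2.env = -6  [B₀.env * 3 - 54]
5. n2.lim = false  [B₀.lim == true]
6. n3.lim = 19  [terminal]
7. n4.lim = 0  [terminal]
8. n5.env = 14  [B₀.env + g.lim + 1]
9. n5.lim = true  [B₀.lim == false]
10. n6.cnt = 18  [terminal]
11. n7.cnt = -7  [terminal]
12. n8.tag = 7  [terminal]
13. n5.off = "yq"  ["yq"]
14. n5.live = -4  [B.env * 3 - 46]
15. n2.off = "uyq"  ["u" ++ B₁.off]
16. n2.live = 21  [B₁.live + 25]
17. n1.off = "yu"  ["yu"]
18. n1.live = 22  [B₁.live + B₀.env - 15]
19. n0.off = false  [S.mk == B.live]
20. n0.lim = true  [B.live > 21]

21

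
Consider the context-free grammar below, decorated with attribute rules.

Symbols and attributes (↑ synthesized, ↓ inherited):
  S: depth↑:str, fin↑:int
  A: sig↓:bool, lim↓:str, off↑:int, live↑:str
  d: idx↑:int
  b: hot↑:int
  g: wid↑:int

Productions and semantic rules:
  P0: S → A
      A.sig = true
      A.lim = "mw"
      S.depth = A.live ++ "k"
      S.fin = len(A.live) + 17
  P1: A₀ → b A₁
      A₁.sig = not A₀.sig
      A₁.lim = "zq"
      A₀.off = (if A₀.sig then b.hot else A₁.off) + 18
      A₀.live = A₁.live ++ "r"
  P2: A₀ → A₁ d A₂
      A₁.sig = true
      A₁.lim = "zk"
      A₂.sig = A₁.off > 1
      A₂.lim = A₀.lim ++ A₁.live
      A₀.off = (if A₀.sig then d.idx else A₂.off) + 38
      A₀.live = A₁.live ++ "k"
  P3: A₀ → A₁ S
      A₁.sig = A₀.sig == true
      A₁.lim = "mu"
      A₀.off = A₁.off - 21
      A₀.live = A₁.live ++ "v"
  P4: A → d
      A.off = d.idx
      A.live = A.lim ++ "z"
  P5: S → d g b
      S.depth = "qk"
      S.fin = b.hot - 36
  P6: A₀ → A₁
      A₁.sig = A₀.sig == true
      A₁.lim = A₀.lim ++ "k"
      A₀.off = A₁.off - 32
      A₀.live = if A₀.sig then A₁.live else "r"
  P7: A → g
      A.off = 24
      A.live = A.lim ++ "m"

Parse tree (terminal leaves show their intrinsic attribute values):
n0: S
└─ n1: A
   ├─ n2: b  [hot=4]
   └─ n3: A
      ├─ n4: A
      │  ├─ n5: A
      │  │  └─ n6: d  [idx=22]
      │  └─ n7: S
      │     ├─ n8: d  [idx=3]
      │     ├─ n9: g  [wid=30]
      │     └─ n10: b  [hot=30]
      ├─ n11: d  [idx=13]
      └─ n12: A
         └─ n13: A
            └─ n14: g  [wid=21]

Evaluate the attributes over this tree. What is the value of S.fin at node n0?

1. n1.sig = true  [true]
2. n1.lim = "mw"  ["mw"]
3. n2.hot = 4  [terminal]
4. n3.sig = false  [not A₀.sig]
5. n3.lim = "zq"  ["zq"]
6. n4.sig = true  [true]
7. n4.lim = "zk"  ["zk"]
8. n5.sig = true  [A₀.sig == true]
9. n5.lim = "mu"  ["mu"]
10. n6.idx = 22  [terminal]
11. n5.off = 22  [d.idx]
12. n5.live = "muz"  [A.lim ++ "z"]
13. n8.idx = 3  [terminal]
14. n9.wid = 30  [terminal]
15. n10.hot = 30  [terminal]
16. n7.depth = "qk"  ["qk"]
17. n7.fin = -6  [b.hot - 36]
18. n4.off = 1  [A₁.off - 21]
19. n4.live = "muzv"  [A₁.live ++ "v"]
20. n11.idx = 13  [terminal]
21. n12.sig = false  [A₁.off > 1]
22. n12.lim = "zqmuzv"  [A₀.lim ++ A₁.live]
23. n13.sig = false  [A₀.sig == true]
24. n13.lim = "zqmuzvk"  [A₀.lim ++ "k"]
25. n14.wid = 21  [terminal]
26. n13.off = 24  [24]
27. n13.live = "zqmuzvkm"  [A.lim ++ "m"]
28. n12.off = -8  [A₁.off - 32]
29. n12.live = "r"  [if A₀.sig then A₁.live else "r"]
30. n3.off = 30  [(if A₀.sig then d.idx else A₂.off) + 38]
31. n3.live = "muzvk"  [A₁.live ++ "k"]
32. n1.off = 22  [(if A₀.sig then b.hot else A₁.off) + 18]
33. n1.live = "muzvkr"  [A₁.live ++ "r"]
34. n0.depth = "muzvkrk"  [A.live ++ "k"]
35. n0.fin = 23  [len(A.live) + 17]

23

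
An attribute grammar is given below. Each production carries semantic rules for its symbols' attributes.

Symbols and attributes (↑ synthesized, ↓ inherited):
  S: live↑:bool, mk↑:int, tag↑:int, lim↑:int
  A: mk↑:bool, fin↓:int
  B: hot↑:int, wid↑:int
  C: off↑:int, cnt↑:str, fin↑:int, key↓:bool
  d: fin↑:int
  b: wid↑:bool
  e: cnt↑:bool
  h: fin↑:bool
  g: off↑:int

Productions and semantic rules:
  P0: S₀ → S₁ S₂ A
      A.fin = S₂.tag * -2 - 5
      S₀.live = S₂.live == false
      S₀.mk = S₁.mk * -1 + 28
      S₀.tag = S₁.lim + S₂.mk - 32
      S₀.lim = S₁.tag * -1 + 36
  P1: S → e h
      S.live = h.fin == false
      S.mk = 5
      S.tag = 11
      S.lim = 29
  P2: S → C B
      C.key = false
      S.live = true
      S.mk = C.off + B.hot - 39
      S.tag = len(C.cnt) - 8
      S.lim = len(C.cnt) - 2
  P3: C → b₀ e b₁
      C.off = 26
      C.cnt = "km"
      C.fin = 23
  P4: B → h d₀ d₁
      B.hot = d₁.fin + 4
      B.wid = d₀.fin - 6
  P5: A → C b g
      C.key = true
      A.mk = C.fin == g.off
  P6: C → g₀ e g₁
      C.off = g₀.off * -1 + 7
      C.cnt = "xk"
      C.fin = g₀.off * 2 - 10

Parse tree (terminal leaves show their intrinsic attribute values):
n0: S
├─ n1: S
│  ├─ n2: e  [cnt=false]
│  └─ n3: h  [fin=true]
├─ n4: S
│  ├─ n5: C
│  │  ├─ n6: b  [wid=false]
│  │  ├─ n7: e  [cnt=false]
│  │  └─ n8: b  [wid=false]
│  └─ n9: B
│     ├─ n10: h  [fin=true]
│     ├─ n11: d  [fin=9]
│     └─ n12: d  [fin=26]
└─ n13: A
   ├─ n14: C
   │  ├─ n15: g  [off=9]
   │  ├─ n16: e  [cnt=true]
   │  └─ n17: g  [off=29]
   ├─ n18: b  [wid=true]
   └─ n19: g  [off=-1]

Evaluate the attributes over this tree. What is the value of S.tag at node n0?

1. n2.cnt = false  [terminal]
2. n3.fin = true  [terminal]
3. n1.live = false  [h.fin == false]
4. n1.mk = 5  [5]
5. n1.tag = 11  [11]
6. n1.lim = 29  [29]
7. n5.key = false  [false]
8. n6.wid = false  [terminal]
9. n7.cnt = false  [terminal]
10. n8.wid = false  [terminal]
11. n5.off = 26  [26]
12. n5.cnt = "km"  ["km"]
13. n5.fin = 23  [23]
14. n10.fin = true  [terminal]
15. n11.fin = 9  [terminal]
16. n12.fin = 26  [terminal]
17. n9.hot = 30  [d₁.fin + 4]
18. n9.wid = 3  [d₀.fin - 6]
19. n4.live = true  [true]
20. n4.mk = 17  [C.off + B.hot - 39]
21. n4.tag = -6  [len(C.cnt) - 8]
22. n4.lim = 0  [len(C.cnt) - 2]
23. n13.fin = 7  [S₂.tag * -2 - 5]
24. n14.key = true  [true]
25. n15.off = 9  [terminal]
26. n16.cnt = true  [terminal]
27. n17.off = 29  [terminal]
28. n14.off = -2  [g₀.off * -1 + 7]
29. n14.cnt = "xk"  ["xk"]
30. n14.fin = 8  [g₀.off * 2 - 10]
31. n18.wid = true  [terminal]
32. n19.off = -1  [terminal]
33. n13.mk = false  [C.fin == g.off]
34. n0.live = false  [S₂.live == false]
35. n0.mk = 23  [S₁.mk * -1 + 28]
36. n0.tag = 14  [S₁.lim + S₂.mk - 32]
37. n0.lim = 25  [S₁.tag * -1 + 36]

14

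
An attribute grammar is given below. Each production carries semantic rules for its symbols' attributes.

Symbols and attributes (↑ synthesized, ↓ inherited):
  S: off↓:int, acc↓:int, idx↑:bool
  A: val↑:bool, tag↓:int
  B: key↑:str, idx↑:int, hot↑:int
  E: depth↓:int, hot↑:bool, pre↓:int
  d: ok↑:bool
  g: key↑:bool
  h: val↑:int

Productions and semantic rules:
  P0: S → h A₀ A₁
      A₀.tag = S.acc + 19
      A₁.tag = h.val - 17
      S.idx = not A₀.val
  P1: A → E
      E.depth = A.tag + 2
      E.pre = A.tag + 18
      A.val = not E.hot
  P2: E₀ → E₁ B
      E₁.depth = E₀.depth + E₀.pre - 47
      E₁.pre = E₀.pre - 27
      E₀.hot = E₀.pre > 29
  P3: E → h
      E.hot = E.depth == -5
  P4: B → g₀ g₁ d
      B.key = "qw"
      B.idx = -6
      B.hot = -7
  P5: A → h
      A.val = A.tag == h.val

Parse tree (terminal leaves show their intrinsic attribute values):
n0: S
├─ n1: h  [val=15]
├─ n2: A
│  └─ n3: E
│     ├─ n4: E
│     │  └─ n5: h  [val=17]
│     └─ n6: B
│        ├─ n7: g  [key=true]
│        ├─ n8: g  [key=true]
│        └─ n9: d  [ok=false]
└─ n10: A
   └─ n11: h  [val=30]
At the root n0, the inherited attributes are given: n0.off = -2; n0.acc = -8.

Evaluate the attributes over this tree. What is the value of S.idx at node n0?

1. n0.off = -2  [given at root]
2. n0.acc = -8  [given at root]
3. n1.val = 15  [terminal]
4. n2.tag = 11  [S.acc + 19]
5. n3.depth = 13  [A.tag + 2]
6. n3.pre = 29  [A.tag + 18]
7. n4.depth = -5  [E₀.depth + E₀.pre - 47]
8. n4.pre = 2  [E₀.pre - 27]
9. n5.val = 17  [terminal]
10. n4.hot = true  [E.depth == -5]
11. n7.key = true  [terminal]
12. n8.key = true  [terminal]
13. n9.ok = false  [terminal]
14. n6.key = "qw"  ["qw"]
15. n6.idx = -6  [-6]
16. n6.hot = -7  [-7]
17. n3.hot = false  [E₀.pre > 29]
18. n2.val = true  [not E.hot]
19. n10.tag = -2  [h.val - 17]
20. n11.val = 30  [terminal]
21. n10.val = false  [A.tag == h.val]
22. n0.idx = false  [not A₀.val]

false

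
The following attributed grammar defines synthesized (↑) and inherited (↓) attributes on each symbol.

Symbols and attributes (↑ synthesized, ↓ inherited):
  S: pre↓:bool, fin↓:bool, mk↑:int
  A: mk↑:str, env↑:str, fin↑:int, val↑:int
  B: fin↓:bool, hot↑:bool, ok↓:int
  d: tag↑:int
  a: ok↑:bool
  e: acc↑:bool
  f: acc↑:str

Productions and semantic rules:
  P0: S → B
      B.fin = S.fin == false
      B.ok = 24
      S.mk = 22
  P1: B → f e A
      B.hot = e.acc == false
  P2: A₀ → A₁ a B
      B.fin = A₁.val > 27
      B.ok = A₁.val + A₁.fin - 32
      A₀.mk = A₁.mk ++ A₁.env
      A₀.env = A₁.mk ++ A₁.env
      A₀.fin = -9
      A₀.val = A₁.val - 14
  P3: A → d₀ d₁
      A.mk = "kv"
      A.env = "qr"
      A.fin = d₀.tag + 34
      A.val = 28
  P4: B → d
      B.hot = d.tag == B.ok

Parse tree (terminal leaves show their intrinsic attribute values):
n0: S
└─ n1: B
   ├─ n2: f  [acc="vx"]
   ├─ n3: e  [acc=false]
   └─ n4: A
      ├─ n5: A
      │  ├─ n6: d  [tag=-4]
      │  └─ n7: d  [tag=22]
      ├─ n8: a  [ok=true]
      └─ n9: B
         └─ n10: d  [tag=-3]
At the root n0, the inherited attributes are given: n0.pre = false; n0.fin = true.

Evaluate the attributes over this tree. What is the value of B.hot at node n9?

false

1. n0.pre = false  [given at root]
2. n0.fin = true  [given at root]
3. n1.fin = false  [S.fin == false]
4. n1.ok = 24  [24]
5. n2.acc = "vx"  [terminal]
6. n3.acc = false  [terminal]
7. n6.tag = -4  [terminal]
8. n7.tag = 22  [terminal]
9. n5.mk = "kv"  ["kv"]
10. n5.env = "qr"  ["qr"]
11. n5.fin = 30  [d₀.tag + 34]
12. n5.val = 28  [28]
13. n8.ok = true  [terminal]
14. n9.fin = true  [A₁.val > 27]
15. n9.ok = 26  [A₁.val + A₁.fin - 32]
16. n10.tag = -3  [terminal]
17. n9.hot = false  [d.tag == B.ok]
18. n4.mk = "kvqr"  [A₁.mk ++ A₁.env]
19. n4.env = "kvqr"  [A₁.mk ++ A₁.env]
20. n4.fin = -9  [-9]
21. n4.val = 14  [A₁.val - 14]
22. n1.hot = true  [e.acc == false]
23. n0.mk = 22  [22]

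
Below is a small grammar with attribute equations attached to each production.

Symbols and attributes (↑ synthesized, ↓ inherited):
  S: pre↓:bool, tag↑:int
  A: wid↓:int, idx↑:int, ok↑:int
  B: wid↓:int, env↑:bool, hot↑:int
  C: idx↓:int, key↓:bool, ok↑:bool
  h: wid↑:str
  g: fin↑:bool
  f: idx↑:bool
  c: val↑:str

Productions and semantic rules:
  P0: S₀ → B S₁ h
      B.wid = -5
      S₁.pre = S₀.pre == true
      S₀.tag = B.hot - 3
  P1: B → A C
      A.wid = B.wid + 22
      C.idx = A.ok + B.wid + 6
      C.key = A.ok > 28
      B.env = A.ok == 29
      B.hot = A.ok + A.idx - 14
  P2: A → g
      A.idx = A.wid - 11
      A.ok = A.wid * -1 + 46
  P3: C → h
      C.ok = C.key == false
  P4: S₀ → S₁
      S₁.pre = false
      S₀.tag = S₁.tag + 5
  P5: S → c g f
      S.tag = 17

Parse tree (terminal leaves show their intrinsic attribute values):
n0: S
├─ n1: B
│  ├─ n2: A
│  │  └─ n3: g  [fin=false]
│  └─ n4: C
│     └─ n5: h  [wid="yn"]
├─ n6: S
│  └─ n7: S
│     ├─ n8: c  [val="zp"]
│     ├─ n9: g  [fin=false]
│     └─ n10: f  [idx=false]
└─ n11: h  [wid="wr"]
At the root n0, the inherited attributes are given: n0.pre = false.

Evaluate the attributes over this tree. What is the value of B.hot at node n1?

1. n0.pre = false  [given at root]
2. n1.wid = -5  [-5]
3. n2.wid = 17  [B.wid + 22]
4. n3.fin = false  [terminal]
5. n2.idx = 6  [A.wid - 11]
6. n2.ok = 29  [A.wid * -1 + 46]
7. n4.idx = 30  [A.ok + B.wid + 6]
8. n4.key = true  [A.ok > 28]
9. n5.wid = "yn"  [terminal]
10. n4.ok = false  [C.key == false]
11. n1.env = true  [A.ok == 29]
12. n1.hot = 21  [A.ok + A.idx - 14]
13. n6.pre = false  [S₀.pre == true]
14. n7.pre = false  [false]
15. n8.val = "zp"  [terminal]
16. n9.fin = false  [terminal]
17. n10.idx = false  [terminal]
18. n7.tag = 17  [17]
19. n6.tag = 22  [S₁.tag + 5]
20. n11.wid = "wr"  [terminal]
21. n0.tag = 18  [B.hot - 3]

21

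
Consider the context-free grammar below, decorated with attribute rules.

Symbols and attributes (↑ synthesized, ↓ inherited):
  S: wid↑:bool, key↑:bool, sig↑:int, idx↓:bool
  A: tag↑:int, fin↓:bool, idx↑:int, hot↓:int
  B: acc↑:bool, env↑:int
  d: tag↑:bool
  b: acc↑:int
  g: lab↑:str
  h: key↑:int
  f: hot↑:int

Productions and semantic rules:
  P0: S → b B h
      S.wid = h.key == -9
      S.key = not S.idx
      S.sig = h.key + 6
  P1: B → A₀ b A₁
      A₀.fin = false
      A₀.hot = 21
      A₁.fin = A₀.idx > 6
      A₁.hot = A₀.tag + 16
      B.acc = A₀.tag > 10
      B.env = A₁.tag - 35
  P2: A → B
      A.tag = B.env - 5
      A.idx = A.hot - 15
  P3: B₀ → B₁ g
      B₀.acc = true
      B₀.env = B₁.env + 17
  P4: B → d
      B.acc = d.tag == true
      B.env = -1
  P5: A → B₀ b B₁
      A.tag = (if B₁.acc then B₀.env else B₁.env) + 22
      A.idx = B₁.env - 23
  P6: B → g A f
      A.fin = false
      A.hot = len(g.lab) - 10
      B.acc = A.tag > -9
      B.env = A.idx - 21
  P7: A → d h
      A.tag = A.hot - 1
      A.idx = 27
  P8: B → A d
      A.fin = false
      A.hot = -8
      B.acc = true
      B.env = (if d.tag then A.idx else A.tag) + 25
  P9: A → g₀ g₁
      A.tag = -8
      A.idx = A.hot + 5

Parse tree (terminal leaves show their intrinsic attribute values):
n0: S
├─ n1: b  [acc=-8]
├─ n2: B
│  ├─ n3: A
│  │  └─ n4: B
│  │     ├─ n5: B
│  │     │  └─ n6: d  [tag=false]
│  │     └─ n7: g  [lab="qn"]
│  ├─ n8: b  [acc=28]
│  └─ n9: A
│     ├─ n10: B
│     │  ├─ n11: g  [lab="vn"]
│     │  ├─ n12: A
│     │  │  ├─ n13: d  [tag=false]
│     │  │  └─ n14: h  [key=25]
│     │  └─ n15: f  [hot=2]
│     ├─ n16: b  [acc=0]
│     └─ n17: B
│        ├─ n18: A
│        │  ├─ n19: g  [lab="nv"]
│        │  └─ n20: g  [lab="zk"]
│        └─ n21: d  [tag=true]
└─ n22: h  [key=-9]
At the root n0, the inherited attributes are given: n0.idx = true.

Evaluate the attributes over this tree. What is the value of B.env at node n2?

1. n0.idx = true  [given at root]
2. n1.acc = -8  [terminal]
3. n3.fin = false  [false]
4. n3.hot = 21  [21]
5. n6.tag = false  [terminal]
6. n5.acc = false  [d.tag == true]
7. n5.env = -1  [-1]
8. n7.lab = "qn"  [terminal]
9. n4.acc = true  [true]
10. n4.env = 16  [B₁.env + 17]
11. n3.tag = 11  [B.env - 5]
12. n3.idx = 6  [A.hot - 15]
13. n8.acc = 28  [terminal]
14. n9.fin = false  [A₀.idx > 6]
15. n9.hot = 27  [A₀.tag + 16]
16. n11.lab = "vn"  [terminal]
17. n12.fin = false  [false]
18. n12.hot = -8  [len(g.lab) - 10]
19. n13.tag = false  [terminal]
20. n14.key = 25  [terminal]
21. n12.tag = -9  [A.hot - 1]
22. n12.idx = 27  [27]
23. n15.hot = 2  [terminal]
24. n10.acc = false  [A.tag > -9]
25. n10.env = 6  [A.idx - 21]
26. n16.acc = 0  [terminal]
27. n18.fin = false  [false]
28. n18.hot = -8  [-8]
29. n19.lab = "nv"  [terminal]
30. n20.lab = "zk"  [terminal]
31. n18.tag = -8  [-8]
32. n18.idx = -3  [A.hot + 5]
33. n21.tag = true  [terminal]
34. n17.acc = true  [true]
35. n17.env = 22  [(if d.tag then A.idx else A.tag) + 25]
36. n9.tag = 28  [(if B₁.acc then B₀.env else B₁.env) + 22]
37. n9.idx = -1  [B₁.env - 23]
38. n2.acc = true  [A₀.tag > 10]
39. n2.env = -7  [A₁.tag - 35]
40. n22.key = -9  [terminal]
41. n0.wid = true  [h.key == -9]
42. n0.key = false  [not S.idx]
43. n0.sig = -3  [h.key + 6]

-7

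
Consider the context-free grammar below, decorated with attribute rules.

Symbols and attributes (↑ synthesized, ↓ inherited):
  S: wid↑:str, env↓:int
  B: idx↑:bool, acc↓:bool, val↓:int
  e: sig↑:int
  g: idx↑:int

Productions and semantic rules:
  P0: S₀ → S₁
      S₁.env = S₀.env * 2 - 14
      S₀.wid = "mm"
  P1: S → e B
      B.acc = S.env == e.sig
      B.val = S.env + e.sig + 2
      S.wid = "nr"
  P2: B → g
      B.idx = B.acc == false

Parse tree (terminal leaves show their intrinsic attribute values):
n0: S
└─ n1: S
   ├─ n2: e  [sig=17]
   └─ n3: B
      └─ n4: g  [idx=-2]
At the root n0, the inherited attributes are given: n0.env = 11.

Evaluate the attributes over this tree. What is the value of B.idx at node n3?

1. n0.env = 11  [given at root]
2. n1.env = 8  [S₀.env * 2 - 14]
3. n2.sig = 17  [terminal]
4. n3.acc = false  [S.env == e.sig]
5. n3.val = 27  [S.env + e.sig + 2]
6. n4.idx = -2  [terminal]
7. n3.idx = true  [B.acc == false]
8. n1.wid = "nr"  ["nr"]
9. n0.wid = "mm"  ["mm"]

true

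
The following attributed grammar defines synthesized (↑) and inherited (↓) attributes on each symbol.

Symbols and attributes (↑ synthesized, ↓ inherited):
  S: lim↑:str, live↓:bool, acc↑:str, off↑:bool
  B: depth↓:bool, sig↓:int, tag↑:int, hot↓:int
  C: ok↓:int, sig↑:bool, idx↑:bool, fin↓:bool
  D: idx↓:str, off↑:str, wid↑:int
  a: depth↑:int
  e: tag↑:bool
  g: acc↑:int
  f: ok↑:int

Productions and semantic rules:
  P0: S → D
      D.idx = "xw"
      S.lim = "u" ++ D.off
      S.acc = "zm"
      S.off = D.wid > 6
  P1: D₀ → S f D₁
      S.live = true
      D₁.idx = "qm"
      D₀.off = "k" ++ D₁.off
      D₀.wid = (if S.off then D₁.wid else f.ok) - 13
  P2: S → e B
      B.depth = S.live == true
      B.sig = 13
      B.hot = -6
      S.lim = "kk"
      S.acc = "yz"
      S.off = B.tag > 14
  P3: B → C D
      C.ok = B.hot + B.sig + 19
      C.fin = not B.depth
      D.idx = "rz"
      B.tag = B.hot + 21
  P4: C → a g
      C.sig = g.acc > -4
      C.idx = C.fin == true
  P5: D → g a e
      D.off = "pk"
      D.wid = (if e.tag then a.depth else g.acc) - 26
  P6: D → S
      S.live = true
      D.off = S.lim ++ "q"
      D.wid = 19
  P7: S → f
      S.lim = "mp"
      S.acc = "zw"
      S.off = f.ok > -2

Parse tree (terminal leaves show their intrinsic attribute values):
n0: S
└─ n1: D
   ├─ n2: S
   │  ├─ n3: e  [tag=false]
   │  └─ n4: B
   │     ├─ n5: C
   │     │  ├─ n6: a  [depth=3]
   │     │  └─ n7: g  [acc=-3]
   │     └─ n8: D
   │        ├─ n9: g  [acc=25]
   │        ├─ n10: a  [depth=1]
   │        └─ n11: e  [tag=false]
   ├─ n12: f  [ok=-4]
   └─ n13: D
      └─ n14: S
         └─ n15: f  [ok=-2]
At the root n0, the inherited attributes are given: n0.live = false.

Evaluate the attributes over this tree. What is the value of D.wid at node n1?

1. n0.live = false  [given at root]
2. n1.idx = "xw"  ["xw"]
3. n2.live = true  [true]
4. n3.tag = false  [terminal]
5. n4.depth = true  [S.live == true]
6. n4.sig = 13  [13]
7. n4.hot = -6  [-6]
8. n5.ok = 26  [B.hot + B.sig + 19]
9. n5.fin = false  [not B.depth]
10. n6.depth = 3  [terminal]
11. n7.acc = -3  [terminal]
12. n5.sig = true  [g.acc > -4]
13. n5.idx = false  [C.fin == true]
14. n8.idx = "rz"  ["rz"]
15. n9.acc = 25  [terminal]
16. n10.depth = 1  [terminal]
17. n11.tag = false  [terminal]
18. n8.off = "pk"  ["pk"]
19. n8.wid = -1  [(if e.tag then a.depth else g.acc) - 26]
20. n4.tag = 15  [B.hot + 21]
21. n2.lim = "kk"  ["kk"]
22. n2.acc = "yz"  ["yz"]
23. n2.off = true  [B.tag > 14]
24. n12.ok = -4  [terminal]
25. n13.idx = "qm"  ["qm"]
26. n14.live = true  [true]
27. n15.ok = -2  [terminal]
28. n14.lim = "mp"  ["mp"]
29. n14.acc = "zw"  ["zw"]
30. n14.off = false  [f.ok > -2]
31. n13.off = "mpq"  [S.lim ++ "q"]
32. n13.wid = 19  [19]
33. n1.off = "kmpq"  ["k" ++ D₁.off]
34. n1.wid = 6  [(if S.off then D₁.wid else f.ok) - 13]
35. n0.lim = "ukmpq"  ["u" ++ D.off]
36. n0.acc = "zm"  ["zm"]
37. n0.off = false  [D.wid > 6]

6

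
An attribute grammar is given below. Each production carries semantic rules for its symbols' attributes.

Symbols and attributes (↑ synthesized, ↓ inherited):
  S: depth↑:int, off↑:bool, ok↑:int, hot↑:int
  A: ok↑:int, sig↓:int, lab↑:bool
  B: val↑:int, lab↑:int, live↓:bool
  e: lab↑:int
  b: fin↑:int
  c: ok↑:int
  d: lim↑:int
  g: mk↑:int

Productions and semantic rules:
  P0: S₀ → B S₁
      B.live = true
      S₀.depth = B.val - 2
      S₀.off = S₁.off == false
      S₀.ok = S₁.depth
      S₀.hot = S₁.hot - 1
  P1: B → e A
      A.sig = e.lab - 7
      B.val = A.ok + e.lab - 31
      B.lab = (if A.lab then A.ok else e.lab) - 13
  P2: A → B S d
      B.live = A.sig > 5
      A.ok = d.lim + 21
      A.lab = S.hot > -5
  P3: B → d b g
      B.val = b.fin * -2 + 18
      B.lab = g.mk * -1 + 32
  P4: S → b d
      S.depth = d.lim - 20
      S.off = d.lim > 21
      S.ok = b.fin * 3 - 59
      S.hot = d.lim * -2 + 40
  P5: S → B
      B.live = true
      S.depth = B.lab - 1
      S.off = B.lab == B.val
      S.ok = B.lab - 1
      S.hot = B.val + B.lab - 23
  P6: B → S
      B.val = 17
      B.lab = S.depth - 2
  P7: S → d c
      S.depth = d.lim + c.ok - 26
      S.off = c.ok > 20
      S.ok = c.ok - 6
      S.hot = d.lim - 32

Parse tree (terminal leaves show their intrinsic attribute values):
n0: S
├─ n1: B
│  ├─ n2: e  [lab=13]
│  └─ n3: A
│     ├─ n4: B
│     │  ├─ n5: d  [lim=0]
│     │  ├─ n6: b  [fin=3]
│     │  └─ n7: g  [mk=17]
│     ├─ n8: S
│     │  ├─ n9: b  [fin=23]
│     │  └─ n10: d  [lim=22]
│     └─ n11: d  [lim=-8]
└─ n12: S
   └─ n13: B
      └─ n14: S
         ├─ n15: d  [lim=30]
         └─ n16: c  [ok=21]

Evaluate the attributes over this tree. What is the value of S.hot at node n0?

1. n1.live = true  [true]
2. n2.lab = 13  [terminal]
3. n3.sig = 6  [e.lab - 7]
4. n4.live = true  [A.sig > 5]
5. n5.lim = 0  [terminal]
6. n6.fin = 3  [terminal]
7. n7.mk = 17  [terminal]
8. n4.val = 12  [b.fin * -2 + 18]
9. n4.lab = 15  [g.mk * -1 + 32]
10. n9.fin = 23  [terminal]
11. n10.lim = 22  [terminal]
12. n8.depth = 2  [d.lim - 20]
13. n8.off = true  [d.lim > 21]
14. n8.ok = 10  [b.fin * 3 - 59]
15. n8.hot = -4  [d.lim * -2 + 40]
16. n11.lim = -8  [terminal]
17. n3.ok = 13  [d.lim + 21]
18. n3.lab = true  [S.hot > -5]
19. n1.val = -5  [A.ok + e.lab - 31]
20. n1.lab = 0  [(if A.lab then A.ok else e.lab) - 13]
21. n13.live = true  [true]
22. n15.lim = 30  [terminal]
23. n16.ok = 21  [terminal]
24. n14.depth = 25  [d.lim + c.ok - 26]
25. n14.off = true  [c.ok > 20]
26. n14.ok = 15  [c.ok - 6]
27. n14.hot = -2  [d.lim - 32]
28. n13.val = 17  [17]
29. n13.lab = 23  [S.depth - 2]
30. n12.depth = 22  [B.lab - 1]
31. n12.off = false  [B.lab == B.val]
32. n12.ok = 22  [B.lab - 1]
33. n12.hot = 17  [B.val + B.lab - 23]
34. n0.depth = -7  [B.val - 2]
35. n0.off = true  [S₁.off == false]
36. n0.ok = 22  [S₁.depth]
37. n0.hot = 16  [S₁.hot - 1]

16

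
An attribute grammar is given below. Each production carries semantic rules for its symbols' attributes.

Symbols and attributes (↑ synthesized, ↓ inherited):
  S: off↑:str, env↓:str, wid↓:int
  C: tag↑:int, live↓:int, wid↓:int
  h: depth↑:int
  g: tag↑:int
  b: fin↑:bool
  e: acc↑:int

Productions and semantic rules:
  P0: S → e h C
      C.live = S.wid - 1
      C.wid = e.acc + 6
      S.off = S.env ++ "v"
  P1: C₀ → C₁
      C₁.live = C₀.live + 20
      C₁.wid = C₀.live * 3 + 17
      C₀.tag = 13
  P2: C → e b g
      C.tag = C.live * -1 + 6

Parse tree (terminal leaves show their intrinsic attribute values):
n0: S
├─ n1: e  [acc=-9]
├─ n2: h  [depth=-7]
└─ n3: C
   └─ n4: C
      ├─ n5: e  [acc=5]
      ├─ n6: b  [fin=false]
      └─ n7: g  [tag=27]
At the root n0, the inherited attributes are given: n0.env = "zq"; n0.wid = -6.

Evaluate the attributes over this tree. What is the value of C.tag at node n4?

-7

1. n0.env = "zq"  [given at root]
2. n0.wid = -6  [given at root]
3. n1.acc = -9  [terminal]
4. n2.depth = -7  [terminal]
5. n3.live = -7  [S.wid - 1]
6. n3.wid = -3  [e.acc + 6]
7. n4.live = 13  [C₀.live + 20]
8. n4.wid = -4  [C₀.live * 3 + 17]
9. n5.acc = 5  [terminal]
10. n6.fin = false  [terminal]
11. n7.tag = 27  [terminal]
12. n4.tag = -7  [C.live * -1 + 6]
13. n3.tag = 13  [13]
14. n0.off = "zqv"  [S.env ++ "v"]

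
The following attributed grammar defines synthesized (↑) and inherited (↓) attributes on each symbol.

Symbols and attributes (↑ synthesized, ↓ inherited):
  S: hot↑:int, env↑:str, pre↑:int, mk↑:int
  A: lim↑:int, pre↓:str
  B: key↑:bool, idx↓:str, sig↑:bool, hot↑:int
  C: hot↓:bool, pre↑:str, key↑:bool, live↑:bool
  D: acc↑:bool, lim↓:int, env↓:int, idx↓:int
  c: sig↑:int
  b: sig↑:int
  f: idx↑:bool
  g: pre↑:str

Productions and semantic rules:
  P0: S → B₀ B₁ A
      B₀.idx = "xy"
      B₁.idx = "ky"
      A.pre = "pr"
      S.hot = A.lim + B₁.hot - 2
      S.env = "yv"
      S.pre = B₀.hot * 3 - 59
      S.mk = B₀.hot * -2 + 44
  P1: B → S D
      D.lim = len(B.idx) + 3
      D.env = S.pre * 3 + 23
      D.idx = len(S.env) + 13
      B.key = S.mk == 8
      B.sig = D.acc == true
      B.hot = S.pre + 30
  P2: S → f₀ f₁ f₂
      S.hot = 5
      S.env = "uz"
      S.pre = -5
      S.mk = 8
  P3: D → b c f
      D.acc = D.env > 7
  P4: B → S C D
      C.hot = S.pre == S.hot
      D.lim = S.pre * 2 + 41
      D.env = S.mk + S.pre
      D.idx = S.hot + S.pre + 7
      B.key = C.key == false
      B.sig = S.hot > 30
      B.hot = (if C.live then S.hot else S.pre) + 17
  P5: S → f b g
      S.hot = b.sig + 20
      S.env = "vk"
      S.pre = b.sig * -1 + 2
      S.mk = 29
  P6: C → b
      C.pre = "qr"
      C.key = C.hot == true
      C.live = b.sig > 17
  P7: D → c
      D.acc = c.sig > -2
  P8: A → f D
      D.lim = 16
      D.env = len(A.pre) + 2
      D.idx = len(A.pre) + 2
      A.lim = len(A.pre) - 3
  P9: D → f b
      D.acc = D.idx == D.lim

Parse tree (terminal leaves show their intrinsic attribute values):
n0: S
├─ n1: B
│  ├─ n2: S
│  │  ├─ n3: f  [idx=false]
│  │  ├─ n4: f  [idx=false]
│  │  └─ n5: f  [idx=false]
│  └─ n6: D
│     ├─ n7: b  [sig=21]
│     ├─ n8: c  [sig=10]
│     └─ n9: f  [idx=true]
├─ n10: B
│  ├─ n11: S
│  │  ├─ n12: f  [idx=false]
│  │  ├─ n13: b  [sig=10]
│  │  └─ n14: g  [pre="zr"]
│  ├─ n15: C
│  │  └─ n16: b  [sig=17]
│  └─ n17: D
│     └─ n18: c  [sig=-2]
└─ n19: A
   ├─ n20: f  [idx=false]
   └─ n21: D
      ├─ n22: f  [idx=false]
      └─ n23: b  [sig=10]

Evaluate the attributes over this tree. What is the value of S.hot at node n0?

1. n1.idx = "xy"  ["xy"]
2. n3.idx = false  [terminal]
3. n4.idx = false  [terminal]
4. n5.idx = false  [terminal]
5. n2.hot = 5  [5]
6. n2.env = "uz"  ["uz"]
7. n2.pre = -5  [-5]
8. n2.mk = 8  [8]
9. n6.lim = 5  [len(B.idx) + 3]
10. n6.env = 8  [S.pre * 3 + 23]
11. n6.idx = 15  [len(S.env) + 13]
12. n7.sig = 21  [terminal]
13. n8.sig = 10  [terminal]
14. n9.idx = true  [terminal]
15. n6.acc = true  [D.env > 7]
16. n1.key = true  [S.mk == 8]
17. n1.sig = true  [D.acc == true]
18. n1.hot = 25  [S.pre + 30]
19. n10.idx = "ky"  ["ky"]
20. n12.idx = false  [terminal]
21. n13.sig = 10  [terminal]
22. n14.pre = "zr"  [terminal]
23. n11.hot = 30  [b.sig + 20]
24. n11.env = "vk"  ["vk"]
25. n11.pre = -8  [b.sig * -1 + 2]
26. n11.mk = 29  [29]
27. n15.hot = false  [S.pre == S.hot]
28. n16.sig = 17  [terminal]
29. n15.pre = "qr"  ["qr"]
30. n15.key = false  [C.hot == true]
31. n15.live = false  [b.sig > 17]
32. n17.lim = 25  [S.pre * 2 + 41]
33. n17.env = 21  [S.mk + S.pre]
34. n17.idx = 29  [S.hot + S.pre + 7]
35. n18.sig = -2  [terminal]
36. n17.acc = false  [c.sig > -2]
37. n10.key = true  [C.key == false]
38. n10.sig = false  [S.hot > 30]
39. n10.hot = 9  [(if C.live then S.hot else S.pre) + 17]
40. n19.pre = "pr"  ["pr"]
41. n20.idx = false  [terminal]
42. n21.lim = 16  [16]
43. n21.env = 4  [len(A.pre) + 2]
44. n21.idx = 4  [len(A.pre) + 2]
45. n22.idx = false  [terminal]
46. n23.sig = 10  [terminal]
47. n21.acc = false  [D.idx == D.lim]
48. n19.lim = -1  [len(A.pre) - 3]
49. n0.hot = 6  [A.lim + B₁.hot - 2]
50. n0.env = "yv"  ["yv"]
51. n0.pre = 16  [B₀.hot * 3 - 59]
52. n0.mk = -6  [B₀.hot * -2 + 44]

6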